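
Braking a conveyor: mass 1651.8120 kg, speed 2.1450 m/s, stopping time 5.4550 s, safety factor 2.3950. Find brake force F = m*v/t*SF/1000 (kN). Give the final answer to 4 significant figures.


F = 1651.8120 * 2.1450 / 5.4550 * 2.3950 / 1000
F = 1.556 kN


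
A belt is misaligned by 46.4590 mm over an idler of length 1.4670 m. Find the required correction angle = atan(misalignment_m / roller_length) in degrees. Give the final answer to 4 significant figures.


misalign_m = 46.4590 / 1000 = 0.046459 m
angle = atan(0.046459 / 1.4670)
angle = 1.814 deg


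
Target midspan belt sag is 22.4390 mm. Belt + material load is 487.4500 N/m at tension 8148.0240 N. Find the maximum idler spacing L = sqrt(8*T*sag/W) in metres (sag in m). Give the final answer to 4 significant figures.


sag = 22.4390/1000 = 0.022439 m
L = sqrt(8 * 8148.0240 * 0.022439 / 487.4500)
L = 1.732 m


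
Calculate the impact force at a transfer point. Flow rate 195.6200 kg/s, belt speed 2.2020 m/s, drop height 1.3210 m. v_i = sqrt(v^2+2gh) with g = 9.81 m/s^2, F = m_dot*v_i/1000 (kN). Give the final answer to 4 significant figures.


v_i = sqrt(2.2020^2 + 2*9.81*1.3210) = 5.54679 m/s
F = 195.6200 * 5.54679 / 1000
F = 1.085 kN


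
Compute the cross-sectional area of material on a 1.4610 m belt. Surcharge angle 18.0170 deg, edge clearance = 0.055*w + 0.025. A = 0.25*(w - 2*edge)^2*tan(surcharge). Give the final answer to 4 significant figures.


edge = 0.055*1.4610 + 0.025 = 0.105355 m
ew = 1.4610 - 2*0.105355 = 1.25029 m
A = 0.25 * 1.25029^2 * tan(18.0170 deg)
A = 0.1271 m^2


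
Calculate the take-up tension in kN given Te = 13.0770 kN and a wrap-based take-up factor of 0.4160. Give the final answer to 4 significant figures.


T_tu = 13.0770 * 0.4160
T_tu = 5.440 kN


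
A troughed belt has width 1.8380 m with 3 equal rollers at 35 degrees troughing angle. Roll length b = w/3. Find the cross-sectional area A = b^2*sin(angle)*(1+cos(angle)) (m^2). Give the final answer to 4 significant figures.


b = 1.8380/3 = 0.612667 m
A = 0.612667^2 * sin(35 deg) * (1 + cos(35 deg))
A = 0.3917 m^2


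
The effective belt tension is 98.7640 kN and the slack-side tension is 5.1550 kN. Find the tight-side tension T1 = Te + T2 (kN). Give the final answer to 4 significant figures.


T1 = Te + T2 = 98.7640 + 5.1550
T1 = 103.9 kN


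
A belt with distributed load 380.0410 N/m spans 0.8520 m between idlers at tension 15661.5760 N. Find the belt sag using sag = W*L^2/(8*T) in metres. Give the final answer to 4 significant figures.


sag = 380.0410 * 0.8520^2 / (8 * 15661.5760)
sag = 0.002202 m


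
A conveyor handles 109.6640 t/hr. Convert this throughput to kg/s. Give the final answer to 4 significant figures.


m_dot = 109.6640 * 1000 / 3600
m_dot = 30.46 kg/s


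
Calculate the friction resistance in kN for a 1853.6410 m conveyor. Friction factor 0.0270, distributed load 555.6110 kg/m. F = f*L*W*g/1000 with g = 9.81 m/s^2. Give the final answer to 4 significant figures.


F = 0.0270 * 1853.6410 * 555.6110 * 9.81 / 1000
F = 272.8 kN


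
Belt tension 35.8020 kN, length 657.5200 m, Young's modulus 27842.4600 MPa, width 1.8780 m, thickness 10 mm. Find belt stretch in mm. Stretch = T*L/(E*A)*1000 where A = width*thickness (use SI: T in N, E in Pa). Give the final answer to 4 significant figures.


A = 1.8780 * 0.01 = 0.01878 m^2
Stretch = 35.8020*1000 * 657.5200 / (27842.4600e6 * 0.01878) * 1000
Stretch = 45.02 mm


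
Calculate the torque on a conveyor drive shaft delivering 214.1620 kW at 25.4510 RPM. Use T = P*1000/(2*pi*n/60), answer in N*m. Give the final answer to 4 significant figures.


omega = 2*pi*25.4510/60 = 2.66522 rad/s
T = 214.1620*1000 / 2.66522
T = 80350 N*m


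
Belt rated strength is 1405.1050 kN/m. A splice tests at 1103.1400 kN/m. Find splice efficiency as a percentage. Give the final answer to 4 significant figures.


Eff = 1103.1400 / 1405.1050 * 100
Eff = 78.51 %


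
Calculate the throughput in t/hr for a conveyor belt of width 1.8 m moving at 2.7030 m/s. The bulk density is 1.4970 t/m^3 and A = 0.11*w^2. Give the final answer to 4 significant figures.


A = 0.11 * 1.8^2 = 0.3564 m^2
C = 0.3564 * 2.7030 * 1.4970 * 3600
C = 5192 t/hr


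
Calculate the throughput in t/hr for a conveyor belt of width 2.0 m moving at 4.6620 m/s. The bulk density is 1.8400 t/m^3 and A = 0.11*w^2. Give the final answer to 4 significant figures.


A = 0.11 * 2.0^2 = 0.44 m^2
C = 0.44 * 4.6620 * 1.8400 * 3600
C = 13590 t/hr


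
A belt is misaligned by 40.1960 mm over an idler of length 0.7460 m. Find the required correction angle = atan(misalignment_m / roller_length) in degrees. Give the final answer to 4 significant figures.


misalign_m = 40.1960 / 1000 = 0.040196 m
angle = atan(0.040196 / 0.7460)
angle = 3.084 deg


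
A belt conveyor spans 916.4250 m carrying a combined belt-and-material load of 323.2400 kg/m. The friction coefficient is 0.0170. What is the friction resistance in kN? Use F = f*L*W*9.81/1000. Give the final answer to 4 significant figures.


F = 0.0170 * 916.4250 * 323.2400 * 9.81 / 1000
F = 49.40 kN


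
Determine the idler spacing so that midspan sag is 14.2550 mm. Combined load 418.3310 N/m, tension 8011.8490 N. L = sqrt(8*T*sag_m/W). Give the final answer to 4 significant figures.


sag = 14.2550/1000 = 0.014255 m
L = sqrt(8 * 8011.8490 * 0.014255 / 418.3310)
L = 1.478 m


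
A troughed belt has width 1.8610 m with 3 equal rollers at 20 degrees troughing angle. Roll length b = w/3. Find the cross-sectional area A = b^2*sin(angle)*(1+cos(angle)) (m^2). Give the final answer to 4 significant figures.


b = 1.8610/3 = 0.620333 m
A = 0.620333^2 * sin(20 deg) * (1 + cos(20 deg))
A = 0.2553 m^2


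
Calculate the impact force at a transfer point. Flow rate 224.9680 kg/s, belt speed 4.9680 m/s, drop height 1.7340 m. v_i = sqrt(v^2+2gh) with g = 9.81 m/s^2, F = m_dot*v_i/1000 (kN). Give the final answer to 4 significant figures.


v_i = sqrt(4.9680^2 + 2*9.81*1.7340) = 7.66173 m/s
F = 224.9680 * 7.66173 / 1000
F = 1.724 kN


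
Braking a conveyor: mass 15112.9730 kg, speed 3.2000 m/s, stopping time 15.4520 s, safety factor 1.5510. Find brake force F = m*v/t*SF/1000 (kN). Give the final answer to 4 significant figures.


F = 15112.9730 * 3.2000 / 15.4520 * 1.5510 / 1000
F = 4.854 kN


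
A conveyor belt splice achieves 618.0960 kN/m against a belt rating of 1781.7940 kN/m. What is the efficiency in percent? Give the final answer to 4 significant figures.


Eff = 618.0960 / 1781.7940 * 100
Eff = 34.69 %


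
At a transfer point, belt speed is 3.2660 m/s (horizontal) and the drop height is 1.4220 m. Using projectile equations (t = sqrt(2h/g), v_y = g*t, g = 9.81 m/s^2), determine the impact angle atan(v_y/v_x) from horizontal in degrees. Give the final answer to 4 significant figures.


t = sqrt(2*1.4220/9.81) = 0.538431 s
v_y = 9.81 * 0.538431 = 5.28201 m/s
angle = atan(5.28201 / 3.2660) = 58.27 deg


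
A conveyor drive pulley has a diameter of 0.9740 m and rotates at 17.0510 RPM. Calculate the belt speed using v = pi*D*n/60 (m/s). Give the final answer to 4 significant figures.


v = pi * 0.9740 * 17.0510 / 60
v = 0.8696 m/s


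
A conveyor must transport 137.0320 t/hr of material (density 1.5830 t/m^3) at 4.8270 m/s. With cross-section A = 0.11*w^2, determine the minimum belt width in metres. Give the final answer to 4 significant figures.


A_req = 137.0320 / (4.8270 * 1.5830 * 3600) = 0.00498151 m^2
w = sqrt(0.00498151 / 0.11)
w = 0.2128 m


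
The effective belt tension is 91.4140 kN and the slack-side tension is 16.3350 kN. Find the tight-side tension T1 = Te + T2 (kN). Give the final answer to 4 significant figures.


T1 = Te + T2 = 91.4140 + 16.3350
T1 = 107.7 kN


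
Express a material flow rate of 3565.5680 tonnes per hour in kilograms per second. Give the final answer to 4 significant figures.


m_dot = 3565.5680 * 1000 / 3600
m_dot = 990.4 kg/s


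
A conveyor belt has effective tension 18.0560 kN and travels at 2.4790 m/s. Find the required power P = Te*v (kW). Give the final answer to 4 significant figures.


P = Te * v = 18.0560 * 2.4790
P = 44.76 kW


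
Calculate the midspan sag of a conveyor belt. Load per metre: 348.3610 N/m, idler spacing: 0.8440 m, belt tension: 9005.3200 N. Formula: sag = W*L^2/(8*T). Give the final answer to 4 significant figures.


sag = 348.3610 * 0.8440^2 / (8 * 9005.3200)
sag = 0.003444 m


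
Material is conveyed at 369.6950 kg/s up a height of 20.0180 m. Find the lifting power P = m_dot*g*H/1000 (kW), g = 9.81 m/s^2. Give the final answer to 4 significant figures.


P = 369.6950 * 9.81 * 20.0180 / 1000
P = 72.60 kW


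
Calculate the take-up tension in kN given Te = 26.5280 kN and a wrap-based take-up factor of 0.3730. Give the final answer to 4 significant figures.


T_tu = 26.5280 * 0.3730
T_tu = 9.895 kN


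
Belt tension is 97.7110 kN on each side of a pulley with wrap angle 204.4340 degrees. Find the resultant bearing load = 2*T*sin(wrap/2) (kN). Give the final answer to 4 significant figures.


F = 2 * 97.7110 * sin(204.4340/2 deg)
F = 191.0 kN


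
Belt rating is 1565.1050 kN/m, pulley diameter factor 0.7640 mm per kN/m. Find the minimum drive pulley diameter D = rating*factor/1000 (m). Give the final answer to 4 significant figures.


D = 1565.1050 * 0.7640 / 1000
D = 1.196 m


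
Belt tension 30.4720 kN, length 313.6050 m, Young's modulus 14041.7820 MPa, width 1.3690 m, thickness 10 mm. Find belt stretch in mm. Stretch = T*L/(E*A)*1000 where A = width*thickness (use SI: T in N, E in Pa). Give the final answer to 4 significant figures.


A = 1.3690 * 0.01 = 0.01369 m^2
Stretch = 30.4720*1000 * 313.6050 / (14041.7820e6 * 0.01369) * 1000
Stretch = 49.71 mm


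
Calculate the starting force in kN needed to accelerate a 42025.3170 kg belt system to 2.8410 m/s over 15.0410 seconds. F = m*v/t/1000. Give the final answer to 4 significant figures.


F = 42025.3170 * 2.8410 / 15.0410 / 1000
F = 7.938 kN


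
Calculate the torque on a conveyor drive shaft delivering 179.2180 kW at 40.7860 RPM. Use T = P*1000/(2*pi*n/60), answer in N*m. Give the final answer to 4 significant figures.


omega = 2*pi*40.7860/60 = 4.2711 rad/s
T = 179.2180*1000 / 4.2711
T = 41960 N*m


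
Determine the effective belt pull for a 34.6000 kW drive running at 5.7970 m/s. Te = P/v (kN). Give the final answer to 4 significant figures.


Te = P / v = 34.6000 / 5.7970
Te = 5.969 kN


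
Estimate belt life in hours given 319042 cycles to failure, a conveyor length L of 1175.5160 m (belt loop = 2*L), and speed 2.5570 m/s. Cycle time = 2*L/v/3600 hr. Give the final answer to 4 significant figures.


cycle_time = 2 * 1175.5160 / 2.5570 / 3600 = 0.255403 hr
life = 319042 * 0.255403 = 81480 hours


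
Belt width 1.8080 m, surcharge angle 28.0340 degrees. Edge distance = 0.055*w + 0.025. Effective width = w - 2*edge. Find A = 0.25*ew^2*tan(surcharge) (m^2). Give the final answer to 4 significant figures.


edge = 0.055*1.8080 + 0.025 = 0.12444 m
ew = 1.8080 - 2*0.12444 = 1.55912 m
A = 0.25 * 1.55912^2 * tan(28.0340 deg)
A = 0.3236 m^2


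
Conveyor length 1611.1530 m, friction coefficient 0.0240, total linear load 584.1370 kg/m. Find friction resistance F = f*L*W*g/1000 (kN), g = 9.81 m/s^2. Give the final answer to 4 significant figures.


F = 0.0240 * 1611.1530 * 584.1370 * 9.81 / 1000
F = 221.6 kN


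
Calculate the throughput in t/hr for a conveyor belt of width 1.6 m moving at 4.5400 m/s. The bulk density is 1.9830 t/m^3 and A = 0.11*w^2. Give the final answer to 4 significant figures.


A = 0.11 * 1.6^2 = 0.2816 m^2
C = 0.2816 * 4.5400 * 1.9830 * 3600
C = 9127 t/hr


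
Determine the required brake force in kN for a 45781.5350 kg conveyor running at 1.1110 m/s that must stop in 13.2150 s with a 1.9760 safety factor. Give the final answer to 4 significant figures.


F = 45781.5350 * 1.1110 / 13.2150 * 1.9760 / 1000
F = 7.605 kN


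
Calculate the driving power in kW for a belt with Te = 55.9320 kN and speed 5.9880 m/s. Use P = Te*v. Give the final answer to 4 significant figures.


P = Te * v = 55.9320 * 5.9880
P = 334.9 kW


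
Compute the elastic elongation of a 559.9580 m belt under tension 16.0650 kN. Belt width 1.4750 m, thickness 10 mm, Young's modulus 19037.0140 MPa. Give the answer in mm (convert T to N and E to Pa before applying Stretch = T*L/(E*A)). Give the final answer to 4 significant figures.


A = 1.4750 * 0.01 = 0.01475 m^2
Stretch = 16.0650*1000 * 559.9580 / (19037.0140e6 * 0.01475) * 1000
Stretch = 32.04 mm


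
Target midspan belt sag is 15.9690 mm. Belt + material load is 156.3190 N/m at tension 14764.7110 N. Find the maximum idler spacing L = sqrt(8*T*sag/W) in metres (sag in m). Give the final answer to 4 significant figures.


sag = 15.9690/1000 = 0.015969 m
L = sqrt(8 * 14764.7110 * 0.015969 / 156.3190)
L = 3.474 m


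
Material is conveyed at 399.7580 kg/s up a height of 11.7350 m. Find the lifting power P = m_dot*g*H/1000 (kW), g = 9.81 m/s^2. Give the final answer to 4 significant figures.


P = 399.7580 * 9.81 * 11.7350 / 1000
P = 46.02 kW


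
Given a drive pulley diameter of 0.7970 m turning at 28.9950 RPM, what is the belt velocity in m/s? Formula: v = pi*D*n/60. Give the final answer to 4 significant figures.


v = pi * 0.7970 * 28.9950 / 60
v = 1.210 m/s


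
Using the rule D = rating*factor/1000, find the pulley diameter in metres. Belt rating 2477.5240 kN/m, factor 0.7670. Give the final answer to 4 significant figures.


D = 2477.5240 * 0.7670 / 1000
D = 1.900 m


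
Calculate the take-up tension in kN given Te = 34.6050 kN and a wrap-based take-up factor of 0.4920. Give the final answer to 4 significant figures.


T_tu = 34.6050 * 0.4920
T_tu = 17.03 kN


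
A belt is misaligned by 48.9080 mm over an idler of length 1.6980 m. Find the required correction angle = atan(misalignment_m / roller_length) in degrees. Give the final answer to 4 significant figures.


misalign_m = 48.9080 / 1000 = 0.048908 m
angle = atan(0.048908 / 1.6980)
angle = 1.650 deg


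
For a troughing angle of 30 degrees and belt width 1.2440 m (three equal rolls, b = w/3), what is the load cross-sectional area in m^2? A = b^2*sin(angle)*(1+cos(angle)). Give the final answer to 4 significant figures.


b = 1.2440/3 = 0.414667 m
A = 0.414667^2 * sin(30 deg) * (1 + cos(30 deg))
A = 0.1604 m^2


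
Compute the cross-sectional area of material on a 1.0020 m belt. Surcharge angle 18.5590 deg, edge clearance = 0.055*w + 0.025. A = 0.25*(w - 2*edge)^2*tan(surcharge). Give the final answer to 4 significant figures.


edge = 0.055*1.0020 + 0.025 = 0.08011 m
ew = 1.0020 - 2*0.08011 = 0.84178 m
A = 0.25 * 0.84178^2 * tan(18.5590 deg)
A = 0.05948 m^2


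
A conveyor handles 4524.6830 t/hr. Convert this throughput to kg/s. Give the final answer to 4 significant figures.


m_dot = 4524.6830 * 1000 / 3600
m_dot = 1257 kg/s


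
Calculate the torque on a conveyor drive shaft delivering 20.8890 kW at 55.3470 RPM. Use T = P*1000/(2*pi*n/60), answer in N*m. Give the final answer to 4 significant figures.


omega = 2*pi*55.3470/60 = 5.79592 rad/s
T = 20.8890*1000 / 5.79592
T = 3604 N*m


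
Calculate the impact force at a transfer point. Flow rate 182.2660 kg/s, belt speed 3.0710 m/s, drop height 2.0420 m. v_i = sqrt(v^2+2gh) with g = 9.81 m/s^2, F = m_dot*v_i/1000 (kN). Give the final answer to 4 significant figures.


v_i = sqrt(3.0710^2 + 2*9.81*2.0420) = 7.03527 m/s
F = 182.2660 * 7.03527 / 1000
F = 1.282 kN


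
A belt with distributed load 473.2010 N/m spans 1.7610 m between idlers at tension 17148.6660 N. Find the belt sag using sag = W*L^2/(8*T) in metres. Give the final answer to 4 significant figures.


sag = 473.2010 * 1.7610^2 / (8 * 17148.6660)
sag = 0.01070 m


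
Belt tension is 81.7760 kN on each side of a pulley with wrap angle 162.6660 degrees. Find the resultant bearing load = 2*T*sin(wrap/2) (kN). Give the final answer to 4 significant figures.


F = 2 * 81.7760 * sin(162.6660/2 deg)
F = 161.7 kN


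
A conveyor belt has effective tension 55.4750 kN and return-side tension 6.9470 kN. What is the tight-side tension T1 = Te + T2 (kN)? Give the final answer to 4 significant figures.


T1 = Te + T2 = 55.4750 + 6.9470
T1 = 62.42 kN


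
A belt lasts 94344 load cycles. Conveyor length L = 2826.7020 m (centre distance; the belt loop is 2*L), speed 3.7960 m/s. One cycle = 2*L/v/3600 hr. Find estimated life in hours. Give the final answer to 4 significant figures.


cycle_time = 2 * 2826.7020 / 3.7960 / 3600 = 0.413696 hr
life = 94344 * 0.413696 = 39030 hours


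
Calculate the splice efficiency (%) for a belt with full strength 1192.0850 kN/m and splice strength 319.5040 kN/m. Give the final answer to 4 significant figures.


Eff = 319.5040 / 1192.0850 * 100
Eff = 26.80 %


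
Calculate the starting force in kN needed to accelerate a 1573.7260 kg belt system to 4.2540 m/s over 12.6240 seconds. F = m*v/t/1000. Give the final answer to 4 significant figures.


F = 1573.7260 * 4.2540 / 12.6240 / 1000
F = 0.5303 kN


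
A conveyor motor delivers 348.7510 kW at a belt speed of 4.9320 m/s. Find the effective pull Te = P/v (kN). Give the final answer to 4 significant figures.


Te = P / v = 348.7510 / 4.9320
Te = 70.71 kN


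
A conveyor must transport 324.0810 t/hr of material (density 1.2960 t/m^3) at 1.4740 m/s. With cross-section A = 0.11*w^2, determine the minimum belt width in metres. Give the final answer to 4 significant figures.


A_req = 324.0810 / (1.4740 * 1.2960 * 3600) = 0.0471247 m^2
w = sqrt(0.0471247 / 0.11)
w = 0.6545 m


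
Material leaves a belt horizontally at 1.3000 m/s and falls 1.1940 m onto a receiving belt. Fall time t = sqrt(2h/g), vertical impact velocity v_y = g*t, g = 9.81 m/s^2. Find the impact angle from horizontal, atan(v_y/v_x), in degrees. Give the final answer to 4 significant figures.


t = sqrt(2*1.1940/9.81) = 0.493381 s
v_y = 9.81 * 0.493381 = 4.84007 m/s
angle = atan(4.84007 / 1.3000) = 74.97 deg


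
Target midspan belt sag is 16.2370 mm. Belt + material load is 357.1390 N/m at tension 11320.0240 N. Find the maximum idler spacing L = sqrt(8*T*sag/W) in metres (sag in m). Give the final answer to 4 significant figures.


sag = 16.2370/1000 = 0.016237 m
L = sqrt(8 * 11320.0240 * 0.016237 / 357.1390)
L = 2.029 m


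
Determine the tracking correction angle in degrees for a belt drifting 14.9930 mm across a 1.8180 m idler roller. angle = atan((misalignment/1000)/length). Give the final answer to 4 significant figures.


misalign_m = 14.9930 / 1000 = 0.014993 m
angle = atan(0.014993 / 1.8180)
angle = 0.4725 deg


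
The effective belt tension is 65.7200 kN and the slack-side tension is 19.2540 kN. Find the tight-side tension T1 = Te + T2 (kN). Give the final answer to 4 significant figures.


T1 = Te + T2 = 65.7200 + 19.2540
T1 = 84.97 kN


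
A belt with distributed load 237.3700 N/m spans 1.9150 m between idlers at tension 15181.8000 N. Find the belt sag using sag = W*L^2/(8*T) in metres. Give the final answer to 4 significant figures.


sag = 237.3700 * 1.9150^2 / (8 * 15181.8000)
sag = 0.007167 m


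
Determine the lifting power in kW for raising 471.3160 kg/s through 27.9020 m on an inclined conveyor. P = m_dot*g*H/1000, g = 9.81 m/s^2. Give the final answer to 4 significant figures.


P = 471.3160 * 9.81 * 27.9020 / 1000
P = 129.0 kW


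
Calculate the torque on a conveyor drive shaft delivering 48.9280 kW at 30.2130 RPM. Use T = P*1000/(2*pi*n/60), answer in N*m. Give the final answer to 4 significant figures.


omega = 2*pi*30.2130/60 = 3.1639 rad/s
T = 48.9280*1000 / 3.1639
T = 15460 N*m


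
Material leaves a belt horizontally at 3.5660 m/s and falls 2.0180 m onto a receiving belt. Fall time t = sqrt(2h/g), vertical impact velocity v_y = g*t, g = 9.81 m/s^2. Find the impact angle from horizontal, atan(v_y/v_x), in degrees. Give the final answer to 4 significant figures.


t = sqrt(2*2.0180/9.81) = 0.641418 s
v_y = 9.81 * 0.641418 = 6.29231 m/s
angle = atan(6.29231 / 3.5660) = 60.46 deg


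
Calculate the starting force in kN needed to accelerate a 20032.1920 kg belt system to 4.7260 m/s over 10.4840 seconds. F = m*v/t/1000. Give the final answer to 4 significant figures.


F = 20032.1920 * 4.7260 / 10.4840 / 1000
F = 9.030 kN


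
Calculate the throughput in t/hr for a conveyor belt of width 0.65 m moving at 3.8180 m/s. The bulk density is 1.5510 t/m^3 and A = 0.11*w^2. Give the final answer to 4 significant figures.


A = 0.11 * 0.65^2 = 0.046475 m^2
C = 0.046475 * 3.8180 * 1.5510 * 3600
C = 990.8 t/hr


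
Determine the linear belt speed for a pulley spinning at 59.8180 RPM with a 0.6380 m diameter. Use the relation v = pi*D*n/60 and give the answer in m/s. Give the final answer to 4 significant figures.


v = pi * 0.6380 * 59.8180 / 60
v = 1.998 m/s


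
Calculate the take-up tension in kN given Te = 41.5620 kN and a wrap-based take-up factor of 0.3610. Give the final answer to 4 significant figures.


T_tu = 41.5620 * 0.3610
T_tu = 15.00 kN


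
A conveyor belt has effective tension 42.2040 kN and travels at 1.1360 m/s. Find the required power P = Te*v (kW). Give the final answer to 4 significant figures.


P = Te * v = 42.2040 * 1.1360
P = 47.94 kW


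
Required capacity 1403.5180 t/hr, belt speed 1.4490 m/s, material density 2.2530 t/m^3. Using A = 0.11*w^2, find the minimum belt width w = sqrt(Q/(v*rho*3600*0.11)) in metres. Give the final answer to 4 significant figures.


A_req = 1403.5180 / (1.4490 * 2.2530 * 3600) = 0.119422 m^2
w = sqrt(0.119422 / 0.11)
w = 1.042 m


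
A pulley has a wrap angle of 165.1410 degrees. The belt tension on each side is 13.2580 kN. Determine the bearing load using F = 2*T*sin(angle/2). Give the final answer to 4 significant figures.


F = 2 * 13.2580 * sin(165.1410/2 deg)
F = 26.29 kN


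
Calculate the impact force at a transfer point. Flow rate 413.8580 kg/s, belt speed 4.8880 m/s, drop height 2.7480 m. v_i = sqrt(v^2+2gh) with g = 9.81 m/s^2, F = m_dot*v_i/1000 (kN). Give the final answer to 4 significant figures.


v_i = sqrt(4.8880^2 + 2*9.81*2.7480) = 8.8209 m/s
F = 413.8580 * 8.8209 / 1000
F = 3.651 kN


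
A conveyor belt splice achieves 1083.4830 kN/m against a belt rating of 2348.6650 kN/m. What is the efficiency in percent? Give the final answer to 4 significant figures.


Eff = 1083.4830 / 2348.6650 * 100
Eff = 46.13 %


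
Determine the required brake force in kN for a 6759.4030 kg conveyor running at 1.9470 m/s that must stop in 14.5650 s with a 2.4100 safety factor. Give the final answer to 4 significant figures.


F = 6759.4030 * 1.9470 / 14.5650 * 2.4100 / 1000
F = 2.178 kN


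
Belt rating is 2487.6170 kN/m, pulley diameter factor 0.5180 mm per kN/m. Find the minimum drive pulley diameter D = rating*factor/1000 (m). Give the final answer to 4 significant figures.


D = 2487.6170 * 0.5180 / 1000
D = 1.289 m


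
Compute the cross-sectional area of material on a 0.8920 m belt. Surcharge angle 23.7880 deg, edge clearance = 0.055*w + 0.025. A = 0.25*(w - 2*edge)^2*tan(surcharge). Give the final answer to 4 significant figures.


edge = 0.055*0.8920 + 0.025 = 0.07406 m
ew = 0.8920 - 2*0.07406 = 0.74388 m
A = 0.25 * 0.74388^2 * tan(23.7880 deg)
A = 0.06098 m^2


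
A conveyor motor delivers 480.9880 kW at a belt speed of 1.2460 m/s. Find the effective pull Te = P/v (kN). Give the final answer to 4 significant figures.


Te = P / v = 480.9880 / 1.2460
Te = 386.0 kN


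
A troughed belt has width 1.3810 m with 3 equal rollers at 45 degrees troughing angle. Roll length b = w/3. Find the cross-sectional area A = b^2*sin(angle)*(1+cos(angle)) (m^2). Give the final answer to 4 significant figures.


b = 1.3810/3 = 0.460333 m
A = 0.460333^2 * sin(45 deg) * (1 + cos(45 deg))
A = 0.2558 m^2


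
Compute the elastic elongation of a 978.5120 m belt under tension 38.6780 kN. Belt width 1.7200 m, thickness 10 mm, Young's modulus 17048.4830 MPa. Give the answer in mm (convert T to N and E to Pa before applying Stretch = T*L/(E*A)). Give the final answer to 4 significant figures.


A = 1.7200 * 0.01 = 0.01720 m^2
Stretch = 38.6780*1000 * 978.5120 / (17048.4830e6 * 0.01720) * 1000
Stretch = 129.1 mm


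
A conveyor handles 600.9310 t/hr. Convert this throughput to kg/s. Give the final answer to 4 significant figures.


m_dot = 600.9310 * 1000 / 3600
m_dot = 166.9 kg/s


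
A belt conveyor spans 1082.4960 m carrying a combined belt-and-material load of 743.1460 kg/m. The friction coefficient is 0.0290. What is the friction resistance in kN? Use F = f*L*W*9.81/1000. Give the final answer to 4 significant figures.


F = 0.0290 * 1082.4960 * 743.1460 * 9.81 / 1000
F = 228.9 kN


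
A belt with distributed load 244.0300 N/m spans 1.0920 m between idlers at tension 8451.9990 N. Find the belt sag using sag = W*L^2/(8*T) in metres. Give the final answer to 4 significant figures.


sag = 244.0300 * 1.0920^2 / (8 * 8451.9990)
sag = 0.004304 m


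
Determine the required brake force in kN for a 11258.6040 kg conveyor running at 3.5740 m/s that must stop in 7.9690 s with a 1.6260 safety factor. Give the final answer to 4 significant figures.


F = 11258.6040 * 3.5740 / 7.9690 * 1.6260 / 1000
F = 8.210 kN


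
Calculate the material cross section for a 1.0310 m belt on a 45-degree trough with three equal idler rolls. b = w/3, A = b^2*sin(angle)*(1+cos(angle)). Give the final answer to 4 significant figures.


b = 1.0310/3 = 0.343667 m
A = 0.343667^2 * sin(45 deg) * (1 + cos(45 deg))
A = 0.1426 m^2


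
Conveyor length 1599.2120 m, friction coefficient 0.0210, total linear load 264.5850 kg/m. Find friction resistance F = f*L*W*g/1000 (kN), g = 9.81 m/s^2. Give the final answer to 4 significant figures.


F = 0.0210 * 1599.2120 * 264.5850 * 9.81 / 1000
F = 87.17 kN


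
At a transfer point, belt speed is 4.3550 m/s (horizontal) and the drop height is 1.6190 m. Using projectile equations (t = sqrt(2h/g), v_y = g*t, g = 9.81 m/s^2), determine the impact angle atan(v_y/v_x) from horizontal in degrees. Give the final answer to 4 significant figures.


t = sqrt(2*1.6190/9.81) = 0.574518 s
v_y = 9.81 * 0.574518 = 5.63602 m/s
angle = atan(5.63602 / 4.3550) = 52.31 deg


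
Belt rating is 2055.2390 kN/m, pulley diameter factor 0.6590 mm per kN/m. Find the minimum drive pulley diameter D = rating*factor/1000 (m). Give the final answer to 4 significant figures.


D = 2055.2390 * 0.6590 / 1000
D = 1.354 m


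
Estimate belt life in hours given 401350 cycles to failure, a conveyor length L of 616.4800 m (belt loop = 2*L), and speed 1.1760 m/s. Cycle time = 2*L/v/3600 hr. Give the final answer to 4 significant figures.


cycle_time = 2 * 616.4800 / 1.1760 / 3600 = 0.291232 hr
life = 401350 * 0.291232 = 116900 hours


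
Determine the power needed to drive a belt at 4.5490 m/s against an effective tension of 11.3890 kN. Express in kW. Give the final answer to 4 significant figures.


P = Te * v = 11.3890 * 4.5490
P = 51.81 kW


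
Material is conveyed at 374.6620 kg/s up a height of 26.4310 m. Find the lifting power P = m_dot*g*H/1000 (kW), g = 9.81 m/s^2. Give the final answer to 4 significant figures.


P = 374.6620 * 9.81 * 26.4310 / 1000
P = 97.15 kW


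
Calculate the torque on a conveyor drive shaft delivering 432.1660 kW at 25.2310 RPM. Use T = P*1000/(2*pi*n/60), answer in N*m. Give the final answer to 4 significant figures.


omega = 2*pi*25.2310/60 = 2.64218 rad/s
T = 432.1660*1000 / 2.64218
T = 163600 N*m


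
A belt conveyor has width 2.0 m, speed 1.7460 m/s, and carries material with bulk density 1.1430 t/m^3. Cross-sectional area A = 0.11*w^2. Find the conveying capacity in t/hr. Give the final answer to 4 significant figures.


A = 0.11 * 2.0^2 = 0.44 m^2
C = 0.44 * 1.7460 * 1.1430 * 3600
C = 3161 t/hr


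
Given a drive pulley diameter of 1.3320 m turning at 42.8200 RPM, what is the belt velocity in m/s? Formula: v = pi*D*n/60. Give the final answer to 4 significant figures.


v = pi * 1.3320 * 42.8200 / 60
v = 2.986 m/s


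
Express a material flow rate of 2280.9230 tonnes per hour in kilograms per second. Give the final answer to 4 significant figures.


m_dot = 2280.9230 * 1000 / 3600
m_dot = 633.6 kg/s


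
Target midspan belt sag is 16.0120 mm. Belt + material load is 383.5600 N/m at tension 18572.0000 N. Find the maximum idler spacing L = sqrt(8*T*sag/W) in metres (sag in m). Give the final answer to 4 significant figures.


sag = 16.0120/1000 = 0.016012 m
L = sqrt(8 * 18572.0000 * 0.016012 / 383.5600)
L = 2.490 m


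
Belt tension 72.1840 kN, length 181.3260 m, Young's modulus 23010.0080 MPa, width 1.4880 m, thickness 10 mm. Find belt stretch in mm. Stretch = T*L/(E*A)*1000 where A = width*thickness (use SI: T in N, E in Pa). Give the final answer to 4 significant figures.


A = 1.4880 * 0.01 = 0.01488 m^2
Stretch = 72.1840*1000 * 181.3260 / (23010.0080e6 * 0.01488) * 1000
Stretch = 38.23 mm


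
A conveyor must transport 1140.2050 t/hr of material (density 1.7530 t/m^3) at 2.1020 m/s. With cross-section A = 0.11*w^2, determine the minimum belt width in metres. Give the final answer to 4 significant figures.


A_req = 1140.2050 / (2.1020 * 1.7530 * 3600) = 0.0859539 m^2
w = sqrt(0.0859539 / 0.11)
w = 0.8840 m


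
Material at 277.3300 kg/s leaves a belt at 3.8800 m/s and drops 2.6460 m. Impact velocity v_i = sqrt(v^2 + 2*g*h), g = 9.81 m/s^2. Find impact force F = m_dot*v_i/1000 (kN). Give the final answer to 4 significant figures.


v_i = sqrt(3.8800^2 + 2*9.81*2.6460) = 8.18345 m/s
F = 277.3300 * 8.18345 / 1000
F = 2.270 kN


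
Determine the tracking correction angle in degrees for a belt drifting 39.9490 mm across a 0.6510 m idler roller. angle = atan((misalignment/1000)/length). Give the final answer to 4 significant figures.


misalign_m = 39.9490 / 1000 = 0.039949 m
angle = atan(0.039949 / 0.6510)
angle = 3.512 deg


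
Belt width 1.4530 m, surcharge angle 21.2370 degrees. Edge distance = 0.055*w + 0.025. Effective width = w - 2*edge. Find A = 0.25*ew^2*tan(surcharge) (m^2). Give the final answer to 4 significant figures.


edge = 0.055*1.4530 + 0.025 = 0.104915 m
ew = 1.4530 - 2*0.104915 = 1.24317 m
A = 0.25 * 1.24317^2 * tan(21.2370 deg)
A = 0.1501 m^2


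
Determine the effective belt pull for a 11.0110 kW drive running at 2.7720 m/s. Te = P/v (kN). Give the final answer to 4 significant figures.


Te = P / v = 11.0110 / 2.7720
Te = 3.972 kN


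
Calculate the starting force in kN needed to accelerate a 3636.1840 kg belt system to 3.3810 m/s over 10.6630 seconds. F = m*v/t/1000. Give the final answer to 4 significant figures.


F = 3636.1840 * 3.3810 / 10.6630 / 1000
F = 1.153 kN


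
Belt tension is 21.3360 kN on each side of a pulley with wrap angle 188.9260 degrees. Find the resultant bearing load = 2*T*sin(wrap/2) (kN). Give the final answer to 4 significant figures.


F = 2 * 21.3360 * sin(188.9260/2 deg)
F = 42.54 kN


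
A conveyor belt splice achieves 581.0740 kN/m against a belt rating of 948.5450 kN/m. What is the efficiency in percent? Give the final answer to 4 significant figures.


Eff = 581.0740 / 948.5450 * 100
Eff = 61.26 %


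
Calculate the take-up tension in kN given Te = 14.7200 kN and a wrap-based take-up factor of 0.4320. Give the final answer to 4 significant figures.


T_tu = 14.7200 * 0.4320
T_tu = 6.359 kN


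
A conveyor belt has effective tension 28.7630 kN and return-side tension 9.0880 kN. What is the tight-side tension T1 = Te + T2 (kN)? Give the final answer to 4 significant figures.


T1 = Te + T2 = 28.7630 + 9.0880
T1 = 37.85 kN


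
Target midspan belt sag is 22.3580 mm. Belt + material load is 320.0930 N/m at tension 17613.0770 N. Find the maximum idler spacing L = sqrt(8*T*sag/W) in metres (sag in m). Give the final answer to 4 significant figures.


sag = 22.3580/1000 = 0.022358 m
L = sqrt(8 * 17613.0770 * 0.022358 / 320.0930)
L = 3.137 m


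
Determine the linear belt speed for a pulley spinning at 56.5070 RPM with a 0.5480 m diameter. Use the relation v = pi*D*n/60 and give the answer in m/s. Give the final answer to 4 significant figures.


v = pi * 0.5480 * 56.5070 / 60
v = 1.621 m/s


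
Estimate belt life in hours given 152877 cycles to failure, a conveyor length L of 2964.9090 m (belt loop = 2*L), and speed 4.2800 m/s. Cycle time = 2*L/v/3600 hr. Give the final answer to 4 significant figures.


cycle_time = 2 * 2964.9090 / 4.2800 / 3600 = 0.384853 hr
life = 152877 * 0.384853 = 58840 hours


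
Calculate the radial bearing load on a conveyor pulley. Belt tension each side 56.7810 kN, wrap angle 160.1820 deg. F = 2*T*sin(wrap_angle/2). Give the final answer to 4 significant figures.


F = 2 * 56.7810 * sin(160.1820/2 deg)
F = 111.9 kN


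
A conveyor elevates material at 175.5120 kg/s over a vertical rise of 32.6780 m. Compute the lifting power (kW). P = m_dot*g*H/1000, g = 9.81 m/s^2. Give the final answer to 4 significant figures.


P = 175.5120 * 9.81 * 32.6780 / 1000
P = 56.26 kW


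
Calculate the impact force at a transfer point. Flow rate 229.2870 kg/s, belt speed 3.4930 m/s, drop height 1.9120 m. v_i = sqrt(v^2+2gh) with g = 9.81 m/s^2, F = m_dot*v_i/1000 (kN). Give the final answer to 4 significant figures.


v_i = sqrt(3.4930^2 + 2*9.81*1.9120) = 7.05085 m/s
F = 229.2870 * 7.05085 / 1000
F = 1.617 kN


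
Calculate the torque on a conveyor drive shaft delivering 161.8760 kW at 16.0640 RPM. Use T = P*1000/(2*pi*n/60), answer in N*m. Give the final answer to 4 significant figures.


omega = 2*pi*16.0640/60 = 1.68222 rad/s
T = 161.8760*1000 / 1.68222
T = 96230 N*m


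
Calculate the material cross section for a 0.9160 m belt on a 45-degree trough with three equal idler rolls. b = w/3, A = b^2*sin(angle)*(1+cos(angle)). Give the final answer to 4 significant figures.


b = 0.9160/3 = 0.305333 m
A = 0.305333^2 * sin(45 deg) * (1 + cos(45 deg))
A = 0.1125 m^2


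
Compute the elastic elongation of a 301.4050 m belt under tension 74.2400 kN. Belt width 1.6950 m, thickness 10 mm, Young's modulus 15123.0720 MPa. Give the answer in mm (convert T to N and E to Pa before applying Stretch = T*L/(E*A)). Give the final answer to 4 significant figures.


A = 1.6950 * 0.01 = 0.01695 m^2
Stretch = 74.2400*1000 * 301.4050 / (15123.0720e6 * 0.01695) * 1000
Stretch = 87.29 mm


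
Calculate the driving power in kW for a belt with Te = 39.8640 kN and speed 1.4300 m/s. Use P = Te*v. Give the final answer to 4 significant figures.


P = Te * v = 39.8640 * 1.4300
P = 57.01 kW


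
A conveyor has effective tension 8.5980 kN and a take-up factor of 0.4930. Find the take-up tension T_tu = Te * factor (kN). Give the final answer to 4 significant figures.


T_tu = 8.5980 * 0.4930
T_tu = 4.239 kN


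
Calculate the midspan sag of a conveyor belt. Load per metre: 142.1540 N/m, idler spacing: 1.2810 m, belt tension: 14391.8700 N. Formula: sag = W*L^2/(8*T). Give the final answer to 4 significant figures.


sag = 142.1540 * 1.2810^2 / (8 * 14391.8700)
sag = 0.002026 m


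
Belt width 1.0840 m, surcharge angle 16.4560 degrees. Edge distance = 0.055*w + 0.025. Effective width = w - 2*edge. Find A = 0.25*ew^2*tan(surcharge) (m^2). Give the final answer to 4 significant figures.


edge = 0.055*1.0840 + 0.025 = 0.08462 m
ew = 1.0840 - 2*0.08462 = 0.91476 m
A = 0.25 * 0.91476^2 * tan(16.4560 deg)
A = 0.06179 m^2


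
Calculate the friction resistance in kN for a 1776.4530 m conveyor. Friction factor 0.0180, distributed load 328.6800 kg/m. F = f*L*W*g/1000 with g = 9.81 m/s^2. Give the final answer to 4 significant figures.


F = 0.0180 * 1776.4530 * 328.6800 * 9.81 / 1000
F = 103.1 kN


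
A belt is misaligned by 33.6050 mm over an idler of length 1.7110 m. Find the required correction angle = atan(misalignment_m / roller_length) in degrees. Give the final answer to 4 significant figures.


misalign_m = 33.6050 / 1000 = 0.033605 m
angle = atan(0.033605 / 1.7110)
angle = 1.125 deg


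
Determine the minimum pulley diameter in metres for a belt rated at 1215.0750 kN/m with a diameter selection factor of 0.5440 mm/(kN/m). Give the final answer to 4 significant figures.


D = 1215.0750 * 0.5440 / 1000
D = 0.6610 m


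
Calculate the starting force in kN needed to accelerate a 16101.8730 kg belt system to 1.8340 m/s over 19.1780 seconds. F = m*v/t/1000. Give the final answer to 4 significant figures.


F = 16101.8730 * 1.8340 / 19.1780 / 1000
F = 1.540 kN


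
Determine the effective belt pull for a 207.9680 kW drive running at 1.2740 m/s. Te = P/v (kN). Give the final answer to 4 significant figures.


Te = P / v = 207.9680 / 1.2740
Te = 163.2 kN


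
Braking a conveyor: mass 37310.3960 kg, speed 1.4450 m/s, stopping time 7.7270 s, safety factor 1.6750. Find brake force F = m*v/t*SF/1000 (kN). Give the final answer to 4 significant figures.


F = 37310.3960 * 1.4450 / 7.7270 * 1.6750 / 1000
F = 11.69 kN


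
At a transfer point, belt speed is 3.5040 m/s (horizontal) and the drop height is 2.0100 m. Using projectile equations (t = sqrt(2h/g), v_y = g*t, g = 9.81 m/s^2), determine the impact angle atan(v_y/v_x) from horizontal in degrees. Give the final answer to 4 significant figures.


t = sqrt(2*2.0100/9.81) = 0.640145 s
v_y = 9.81 * 0.640145 = 6.27982 m/s
angle = atan(6.27982 / 3.5040) = 60.84 deg


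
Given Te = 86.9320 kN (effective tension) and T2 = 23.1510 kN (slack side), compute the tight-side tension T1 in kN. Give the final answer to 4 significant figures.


T1 = Te + T2 = 86.9320 + 23.1510
T1 = 110.1 kN


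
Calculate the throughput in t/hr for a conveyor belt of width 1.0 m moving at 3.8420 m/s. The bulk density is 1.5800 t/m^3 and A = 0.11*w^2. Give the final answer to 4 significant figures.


A = 0.11 * 1.0^2 = 0.11 m^2
C = 0.11 * 3.8420 * 1.5800 * 3600
C = 2404 t/hr


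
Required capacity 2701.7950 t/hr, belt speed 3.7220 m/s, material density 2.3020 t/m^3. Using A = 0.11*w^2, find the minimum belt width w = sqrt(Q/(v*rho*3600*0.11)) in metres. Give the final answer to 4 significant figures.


A_req = 2701.7950 / (3.7220 * 2.3020 * 3600) = 0.0875928 m^2
w = sqrt(0.0875928 / 0.11)
w = 0.8924 m


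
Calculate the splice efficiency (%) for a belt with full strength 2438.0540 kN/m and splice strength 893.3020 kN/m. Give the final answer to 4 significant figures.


Eff = 893.3020 / 2438.0540 * 100
Eff = 36.64 %


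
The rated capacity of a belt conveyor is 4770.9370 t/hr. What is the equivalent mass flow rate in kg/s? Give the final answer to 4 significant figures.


m_dot = 4770.9370 * 1000 / 3600
m_dot = 1325 kg/s


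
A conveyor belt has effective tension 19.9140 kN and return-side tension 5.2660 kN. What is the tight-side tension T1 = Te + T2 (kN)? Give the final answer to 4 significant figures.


T1 = Te + T2 = 19.9140 + 5.2660
T1 = 25.18 kN


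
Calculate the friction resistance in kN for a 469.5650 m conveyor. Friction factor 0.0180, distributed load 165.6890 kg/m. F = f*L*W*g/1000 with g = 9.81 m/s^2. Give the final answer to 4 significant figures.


F = 0.0180 * 469.5650 * 165.6890 * 9.81 / 1000
F = 13.74 kN


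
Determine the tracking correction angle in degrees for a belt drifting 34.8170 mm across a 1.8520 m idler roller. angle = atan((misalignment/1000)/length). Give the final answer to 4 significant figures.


misalign_m = 34.8170 / 1000 = 0.034817 m
angle = atan(0.034817 / 1.8520)
angle = 1.077 deg


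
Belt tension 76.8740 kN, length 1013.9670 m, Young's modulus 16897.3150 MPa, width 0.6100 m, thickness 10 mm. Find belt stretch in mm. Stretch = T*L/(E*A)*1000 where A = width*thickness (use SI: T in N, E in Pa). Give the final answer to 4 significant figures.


A = 0.6100 * 0.01 = 0.00610 m^2
Stretch = 76.8740*1000 * 1013.9670 / (16897.3150e6 * 0.00610) * 1000
Stretch = 756.2 mm
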